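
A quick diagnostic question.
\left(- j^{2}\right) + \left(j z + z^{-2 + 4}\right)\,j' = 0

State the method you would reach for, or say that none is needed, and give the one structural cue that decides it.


Verdict: the homogeneous substitution — the slope is degree-zero homogeneous: the ratio substitution v = j/z collapses it. Rewriting — with the variables' roles exchanged where the shape demands it — would expose a Bernoulli structure too; the homogeneous substitution simply reads the degrees directly.


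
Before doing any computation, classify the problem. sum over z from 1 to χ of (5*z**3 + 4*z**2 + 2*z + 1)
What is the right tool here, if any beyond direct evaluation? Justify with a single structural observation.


Best approach: no special technique — every summand is a constant multiple of a power of z — apply the standard power-sum identities one degree at a time.


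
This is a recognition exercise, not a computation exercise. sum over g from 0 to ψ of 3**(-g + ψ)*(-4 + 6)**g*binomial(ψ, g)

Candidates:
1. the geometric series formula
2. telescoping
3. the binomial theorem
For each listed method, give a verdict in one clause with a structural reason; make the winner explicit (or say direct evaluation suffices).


Diagnosis: the binomial theorem — terms weighting binomial(ψ, g) against matched powers of (-4 + 6) and 3 reassemble into ((-4 + 6) + 3)^ψ by the binomial theorem.
- the geometric series formula — the ratio of consecutive terms depends on the index.
- telescoping: in the displayed form, no term reappears at a neighboring index to cancel against.
- the binomial theorem: applies; the problem has the shape this method handles.


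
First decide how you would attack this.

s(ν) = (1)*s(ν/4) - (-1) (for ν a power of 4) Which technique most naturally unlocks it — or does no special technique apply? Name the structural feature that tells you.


Method: the master substitution — recursion at ν/4 is multiplicative in the index; logarithmic reindexing via ν = 4^m linearizes it.


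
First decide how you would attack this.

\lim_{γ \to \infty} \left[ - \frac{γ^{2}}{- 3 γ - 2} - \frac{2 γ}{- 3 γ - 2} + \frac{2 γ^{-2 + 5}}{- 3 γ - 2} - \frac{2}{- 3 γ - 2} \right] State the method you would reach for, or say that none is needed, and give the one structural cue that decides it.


Verdict: dominant-term comparison — at large γ only the top-degree terms survive; compare the leading terms and the limit falls out. As a single quotient, the ∞/∞ shape would yield to repeated differentiation as well — the growth comparison gets there in one look.


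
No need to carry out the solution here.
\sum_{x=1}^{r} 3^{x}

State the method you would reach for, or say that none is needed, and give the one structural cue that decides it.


Diagnosis: the geometric series formula — each term is 3 times the previous one, so the geometric-series formula applies directly.


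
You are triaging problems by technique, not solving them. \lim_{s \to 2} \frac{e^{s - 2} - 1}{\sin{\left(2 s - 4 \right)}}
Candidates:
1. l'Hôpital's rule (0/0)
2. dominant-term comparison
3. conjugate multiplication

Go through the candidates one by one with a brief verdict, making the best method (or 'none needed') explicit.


Method: l'Hôpital's rule (0/0) — the 0/0 form at 2 is the signature situation for l'Hôpital's rule. A local series expansion at the point resolves it as well; the rule is the packaged version of that step.
- l'Hôpital's rule (0/0): a fit — the right tool for this form.
- dominant-term comparison — no dominant-degree comparison decides it.
- conjugate multiplication: the conjugate move applies to radical differences, which this is not.


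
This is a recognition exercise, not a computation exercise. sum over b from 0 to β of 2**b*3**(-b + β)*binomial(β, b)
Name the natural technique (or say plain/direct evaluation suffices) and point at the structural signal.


Method: the binomial theorem — terms weighting binomial(β, b) against matched powers of 2 and 3 reassemble into (2 + 3)^β by the binomial theorem.


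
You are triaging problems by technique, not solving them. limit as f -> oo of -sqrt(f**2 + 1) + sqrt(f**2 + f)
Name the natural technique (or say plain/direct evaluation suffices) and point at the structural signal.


Best approach: conjugate multiplication — neither sqrt(f**2 + f) nor sqrt(f**2 + 1) converges alone, so rewrite their difference as a conjugate-rationalized quotient first.


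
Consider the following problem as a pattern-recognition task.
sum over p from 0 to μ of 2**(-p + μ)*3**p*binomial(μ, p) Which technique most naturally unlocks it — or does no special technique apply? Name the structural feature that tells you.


Diagnosis: the binomial theorem — binomial(μ, p) weighting matched powers of 3 and 2 is the expanded form of (3 + 2)^μ — fold it back up.


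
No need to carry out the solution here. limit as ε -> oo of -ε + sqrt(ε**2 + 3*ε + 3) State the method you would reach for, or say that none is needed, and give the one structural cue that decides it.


Best approach: conjugate multiplication — two divergent pieces with a minus sign between them and a radical in the mix: rationalize sqrt(ε**2 + 3*ε + 3) - ε before any limit law applies.


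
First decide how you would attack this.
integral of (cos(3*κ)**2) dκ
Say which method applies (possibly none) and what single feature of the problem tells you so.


Technique: a trigonometric identity — the exponent on cos(3*κ)**2 is even — the power-reduction identity is the standard preprocessing step.


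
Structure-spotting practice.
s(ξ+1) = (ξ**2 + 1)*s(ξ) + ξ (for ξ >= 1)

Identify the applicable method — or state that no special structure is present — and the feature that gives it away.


Best approach: a summation factor — an index-dependent multiplier ξ**2 + 1 rules out characteristic roots; a summation factor converts it to a pure difference.


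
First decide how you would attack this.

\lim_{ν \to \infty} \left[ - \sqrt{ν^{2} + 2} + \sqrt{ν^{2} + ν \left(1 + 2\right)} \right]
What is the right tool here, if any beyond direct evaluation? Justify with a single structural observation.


Technique: conjugate multiplication — \sqrt{ν^{2} + ν \left(1 + 2\right)} and \sqrt{ν^{2} + 2} both blow up, but their difference is tame once the conjugate rationalizes it.


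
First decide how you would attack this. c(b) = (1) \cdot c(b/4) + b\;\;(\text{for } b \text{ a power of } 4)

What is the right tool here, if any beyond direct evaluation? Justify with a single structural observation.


Verdict: the master substitution — the argument shrinks by the factor 4, so measure the index on a logarithmic scale and the recursion becomes a shift.


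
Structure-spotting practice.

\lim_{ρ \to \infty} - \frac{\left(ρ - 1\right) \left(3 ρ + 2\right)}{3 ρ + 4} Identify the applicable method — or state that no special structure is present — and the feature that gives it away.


Verdict: dominant-term comparison — growth-rate triage: the leading powers of ρ decide the limit, everything else is noise. Viewed as a single quotient this is an ∞/∞ form — an at-infinity application of l'Hôpital's rule would also resolve it; comparing leading growth reads the answer without differentiating.


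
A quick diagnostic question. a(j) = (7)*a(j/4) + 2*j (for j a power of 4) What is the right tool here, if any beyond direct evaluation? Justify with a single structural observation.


Diagnosis: the master substitution — the index is divided (j/4), not shifted — substitute j = 4^m to straighten it into a shift recurrence.


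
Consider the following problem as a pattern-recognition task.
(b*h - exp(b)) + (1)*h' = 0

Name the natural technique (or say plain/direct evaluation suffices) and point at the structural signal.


Best approach: a linear integrating factor — the unknown enters only to the first power against a nonzero forcing term — the integrating-factor template applies directly.


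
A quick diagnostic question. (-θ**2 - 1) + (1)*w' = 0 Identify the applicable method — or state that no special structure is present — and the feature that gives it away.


Verdict: no special technique — solved for the derivative, w never appears on the right — this is a direct integration in θ, not a differential-equations problem at heart.


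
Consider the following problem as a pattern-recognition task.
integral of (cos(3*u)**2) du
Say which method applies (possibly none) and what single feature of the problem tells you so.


Diagnosis: a trigonometric identity — the exponent on cos(3*u)**2 is even — the power-reduction identity is the standard preprocessing step.


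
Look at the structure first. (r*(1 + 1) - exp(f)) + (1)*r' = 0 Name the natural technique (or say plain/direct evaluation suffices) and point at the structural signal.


Verdict: a linear integrating factor — first power of r, nonzero forcing: the integrating-factor recipe applies verbatim with p = (1 + 1).


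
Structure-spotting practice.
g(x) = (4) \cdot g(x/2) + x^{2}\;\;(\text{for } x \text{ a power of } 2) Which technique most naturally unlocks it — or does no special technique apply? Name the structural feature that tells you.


Technique: the master substitution — the argument shrinks by the factor 2, so measure the index on a logarithmic scale and the recursion becomes a shift.


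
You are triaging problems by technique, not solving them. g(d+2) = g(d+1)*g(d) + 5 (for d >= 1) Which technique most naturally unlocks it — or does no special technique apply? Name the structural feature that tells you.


Method: no special technique — the sequence value feeds back through itself nonlinearly — linear superposition fails, and every superposition-based closed form fails with it.


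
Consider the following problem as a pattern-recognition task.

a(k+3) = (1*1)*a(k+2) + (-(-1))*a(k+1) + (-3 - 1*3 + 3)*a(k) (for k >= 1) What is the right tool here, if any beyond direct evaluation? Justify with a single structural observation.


Technique: the characteristic-root method — linear, homogeneous, constant coefficients: solutions of the form r^k exist — find the roots of the characteristic polynomial.


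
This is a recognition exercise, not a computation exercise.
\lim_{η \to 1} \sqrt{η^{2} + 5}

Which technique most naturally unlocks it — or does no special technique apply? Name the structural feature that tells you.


Method: no special technique — no vanishing denominator and no indeterminate clash at the point — evaluation is immediate.


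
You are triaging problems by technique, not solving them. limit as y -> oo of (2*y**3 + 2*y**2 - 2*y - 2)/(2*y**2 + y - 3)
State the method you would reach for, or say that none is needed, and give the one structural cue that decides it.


Technique: dominant-term comparison — as y grows, only the highest-degree terms matter — compare leading terms and read the limit off. Viewed as a single quotient this is an ∞/∞ form — an at-infinity application of l'Hôpital's rule would also resolve it; comparing leading growth reads the answer without differentiating.


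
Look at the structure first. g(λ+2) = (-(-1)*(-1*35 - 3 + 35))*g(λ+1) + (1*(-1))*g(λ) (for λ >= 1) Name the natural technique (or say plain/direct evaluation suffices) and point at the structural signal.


Technique: the characteristic-root method — constant coefficients and linearity mean the ansatz r^λ reduces it to solving the characteristic polynomial.


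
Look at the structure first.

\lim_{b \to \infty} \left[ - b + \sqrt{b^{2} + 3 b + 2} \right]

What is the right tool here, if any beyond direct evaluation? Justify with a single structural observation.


Best approach: conjugate multiplication — the difference \sqrt{b^{2} + 3 b + 2} - b is an ∞ − ∞ stalemate; its conjugate partner breaks the tie.


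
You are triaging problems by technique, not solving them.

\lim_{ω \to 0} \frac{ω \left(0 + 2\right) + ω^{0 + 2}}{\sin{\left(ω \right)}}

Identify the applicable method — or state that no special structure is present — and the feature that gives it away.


Best approach: l'Hôpital's rule (0/0) — numerator and denominator both vanish at 0 — a genuine 0/0 form, which is exactly when l'Hôpital applies. A first-order expansion at the point is an equally standard path; the rule packages it.


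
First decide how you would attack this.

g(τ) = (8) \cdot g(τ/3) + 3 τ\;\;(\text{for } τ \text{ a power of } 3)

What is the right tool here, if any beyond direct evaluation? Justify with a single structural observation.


Diagnosis: the master substitution — treat m = log base 3 of τ as the new clock: one recursion step advances m by one while τ scales by 3.


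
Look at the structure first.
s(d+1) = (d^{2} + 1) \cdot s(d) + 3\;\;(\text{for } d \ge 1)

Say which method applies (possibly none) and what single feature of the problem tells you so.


Verdict: a summation factor — first-order, linear, moving coefficient d^{2} + 1: the discrete analogue of an integrating factor handles it.


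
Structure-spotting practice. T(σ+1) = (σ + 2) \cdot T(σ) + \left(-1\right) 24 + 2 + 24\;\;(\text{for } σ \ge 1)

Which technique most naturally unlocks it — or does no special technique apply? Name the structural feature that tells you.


Technique: a summation factor — normalize by the running product of σ + 2: the left side becomes a difference, and differences sum.


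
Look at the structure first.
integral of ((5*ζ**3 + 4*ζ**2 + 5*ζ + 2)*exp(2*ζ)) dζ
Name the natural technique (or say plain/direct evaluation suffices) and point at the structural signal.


Technique: integration by parts — the integrand splits as 5*ζ**3 + 4*ζ**2 + 5*ζ + 2 times exp(2*ζ) — repeatedly differentiating the polynomial part kills it, which is the parts ladder.


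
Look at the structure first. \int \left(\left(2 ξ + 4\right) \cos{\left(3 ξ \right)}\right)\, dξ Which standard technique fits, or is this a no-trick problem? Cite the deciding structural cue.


Technique: integration by parts — a polynomial factor 2 ξ + 4 multiplies \cos{\left(3 ξ \right)}; differentiating 2 ξ + 4 lowers its degree while \cos{\left(3 ξ \right)} integrates cleanly, so parts wins.


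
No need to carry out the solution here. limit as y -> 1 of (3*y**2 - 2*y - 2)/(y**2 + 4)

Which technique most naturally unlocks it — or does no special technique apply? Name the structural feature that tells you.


Technique: no special technique — no denominator vanishes and nothing blows up at 1: direct substitution is the whole computation.


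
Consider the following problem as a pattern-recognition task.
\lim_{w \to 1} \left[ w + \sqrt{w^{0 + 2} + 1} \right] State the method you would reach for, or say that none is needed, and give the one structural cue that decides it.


Best approach: no special technique — no zero denominators, no indeterminate clash at 1 — substitute and read off the value.


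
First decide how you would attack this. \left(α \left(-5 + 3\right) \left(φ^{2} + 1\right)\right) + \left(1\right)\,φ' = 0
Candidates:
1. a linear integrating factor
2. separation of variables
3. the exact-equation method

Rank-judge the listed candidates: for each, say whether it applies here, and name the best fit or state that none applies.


Diagnosis: separation of variables — all dependence on the two variables factors apart, the defining separable shape.
- a linear integrating factor: the unknown enters nonlinearly (through a power, a denominator, or a transcendental function), which the linear integrating-factor recipe cannot absorb as-is — any repair would come from a preliminary substitution, not the factor.
- separation of variables — yes — fits the structure here.
- the exact-equation method: exactness fails on the nose — the mixed partials do not match.


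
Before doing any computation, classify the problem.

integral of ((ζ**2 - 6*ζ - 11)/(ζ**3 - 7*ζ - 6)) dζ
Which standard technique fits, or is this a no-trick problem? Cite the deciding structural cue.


Verdict: partial fractions — ζ**3 - 7*ζ - 6 splits into linear pieces, so the quotient is a sum of simple fractions — decompose before integrating.


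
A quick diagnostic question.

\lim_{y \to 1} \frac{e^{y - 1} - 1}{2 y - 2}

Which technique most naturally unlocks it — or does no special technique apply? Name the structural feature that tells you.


Verdict: l'Hôpital's rule (0/0) — substituting 1 gives 0 over 0; differentiate top and bottom once and re-evaluate. Known elementary limits would finish this too — the rule just bypasses the case analysis.


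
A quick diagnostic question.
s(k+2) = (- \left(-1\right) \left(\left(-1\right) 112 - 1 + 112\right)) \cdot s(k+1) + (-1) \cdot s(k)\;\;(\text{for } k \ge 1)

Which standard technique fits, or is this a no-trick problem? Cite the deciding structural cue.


Technique: the characteristic-root method — try a geometric ansatz r^k: constant coefficients turn the recurrence into one polynomial equation in r.


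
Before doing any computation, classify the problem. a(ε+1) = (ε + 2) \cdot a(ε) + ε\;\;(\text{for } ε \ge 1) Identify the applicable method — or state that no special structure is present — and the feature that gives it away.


Best approach: a summation factor — an index-dependent multiplier ε + 2 rules out characteristic roots; a summation factor converts it to a pure difference.


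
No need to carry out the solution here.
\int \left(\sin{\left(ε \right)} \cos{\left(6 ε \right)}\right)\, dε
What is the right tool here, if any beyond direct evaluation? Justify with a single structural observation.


Diagnosis: a trigonometric identity — distinct frequencies under one product (\sin{\left(ε \right)} \cos{\left(6 ε \right)}): the product-to-sum identity is the systematic route to an integrable form.


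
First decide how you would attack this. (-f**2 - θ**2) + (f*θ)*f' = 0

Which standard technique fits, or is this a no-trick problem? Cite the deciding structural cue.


Technique: the homogeneous substitution — the slope is degree-zero homogeneous: the ratio substitution v = f/θ collapses it. A Bernoulli substitution is a fair alternative on this equation directly; the homogeneous reading takes it as given.


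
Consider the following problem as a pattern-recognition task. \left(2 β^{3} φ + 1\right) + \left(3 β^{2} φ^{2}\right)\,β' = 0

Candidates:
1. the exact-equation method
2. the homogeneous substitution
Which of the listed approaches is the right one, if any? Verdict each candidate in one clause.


Best approach: the exact-equation method — this form is already the differential of something: the matching mixed partials of 2 β^{3} φ + 1 and 3 β^{2} φ^{2} prove it.
- the exact-equation method — a fit — the right tool for this form.
- the homogeneous substitution: the ratio of the variables does not determine the slope.


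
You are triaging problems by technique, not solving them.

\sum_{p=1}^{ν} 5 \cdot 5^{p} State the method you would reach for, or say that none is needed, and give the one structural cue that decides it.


Diagnosis: the geometric series formula — the ratio of consecutive terms is the constant 5, independent of the index — a geometric sum.


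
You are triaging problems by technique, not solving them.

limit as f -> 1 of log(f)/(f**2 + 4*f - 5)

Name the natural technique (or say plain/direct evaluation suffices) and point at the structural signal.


Diagnosis: l'Hôpital's rule (0/0) — numerator and denominator both vanish at 1 — a genuine 0/0 form, which is exactly when l'Hôpital applies. A first-order expansion at the point is an equally standard path; the rule packages it.


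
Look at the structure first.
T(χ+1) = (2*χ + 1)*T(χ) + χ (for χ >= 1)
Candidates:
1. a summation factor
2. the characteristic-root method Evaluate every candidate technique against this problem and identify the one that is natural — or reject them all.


Diagnosis: a summation factor — rescale the sequence by the product of the weights 2*χ + 1 so far — the recurrence collapses to a plain running sum.
- a summation factor — applicable, and directly so.
- the characteristic-root method: the coefficients change with the index, which the root method cannot absorb.


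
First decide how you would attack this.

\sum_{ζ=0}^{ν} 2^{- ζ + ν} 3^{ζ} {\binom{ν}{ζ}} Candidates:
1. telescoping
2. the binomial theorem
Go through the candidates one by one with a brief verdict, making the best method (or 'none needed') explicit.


Diagnosis: the binomial theorem — {\binom{ν}{ζ}} weighting matched powers of 3 and 2 is the expanded form of (3 + 2)^ν — fold it back up.
- telescoping: the terms as presented offer no neighboring cancellation — a telescoping rewrite may exist, but the displayed structure does not hand one over.
- the binomial theorem: applicable, and directly so.


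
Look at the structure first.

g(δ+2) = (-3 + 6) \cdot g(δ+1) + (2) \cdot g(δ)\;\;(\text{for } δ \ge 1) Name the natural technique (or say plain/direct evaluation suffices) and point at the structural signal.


Best approach: the characteristic-root method — shift-invariance with fixed coefficients calls for exponential trials; the characteristic polynomial finds every r^δ.


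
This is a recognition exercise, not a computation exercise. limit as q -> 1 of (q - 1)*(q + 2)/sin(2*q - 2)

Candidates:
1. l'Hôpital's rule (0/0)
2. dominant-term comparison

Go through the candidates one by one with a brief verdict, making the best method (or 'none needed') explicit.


Diagnosis: l'Hôpital's rule (0/0) — numerator and denominator both vanish at 1 — a genuine 0/0 form, which is exactly when l'Hôpital applies. Known elementary limits would finish this too — the rule just bypasses the case analysis.
- l'Hôpital's rule (0/0) — a fit — the right tool for this form.
- dominant-term comparison: leading-power comparison does not apply to this form.


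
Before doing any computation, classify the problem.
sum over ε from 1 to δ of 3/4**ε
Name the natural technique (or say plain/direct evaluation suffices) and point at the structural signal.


Technique: the geometric series formula — consecutive terms stand in a fixed index-free ratio — the geometric sum formula closes it.


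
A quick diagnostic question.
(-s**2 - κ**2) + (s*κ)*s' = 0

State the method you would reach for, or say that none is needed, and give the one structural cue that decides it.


Technique: the homogeneous substitution — scaling κ and s together leaves the slope fixed — it depends only on s/κ, so substitute the ratio. A Bernoulli substitution is a fair alternative on this equation directly; the homogeneous reading takes it as given.


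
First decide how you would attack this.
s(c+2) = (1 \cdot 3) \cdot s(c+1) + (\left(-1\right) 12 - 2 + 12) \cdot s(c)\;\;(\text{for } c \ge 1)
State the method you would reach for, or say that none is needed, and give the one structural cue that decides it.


Best approach: the characteristic-root method — shift-invariance with fixed coefficients calls for exponential trials; the characteristic polynomial finds every r^c.


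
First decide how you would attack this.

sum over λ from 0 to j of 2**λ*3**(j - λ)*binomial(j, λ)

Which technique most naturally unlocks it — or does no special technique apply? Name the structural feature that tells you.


Diagnosis: the binomial theorem — the binomial coefficients weight matched powers of 2 and 3, which is exactly the expansion of a binomial power.


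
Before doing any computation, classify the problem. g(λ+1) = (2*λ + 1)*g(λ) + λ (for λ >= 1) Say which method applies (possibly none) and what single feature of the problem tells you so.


Technique: a summation factor — because the multiplier 2*λ + 1 is index-dependent, divide through by its running product and sum the resulting differences.


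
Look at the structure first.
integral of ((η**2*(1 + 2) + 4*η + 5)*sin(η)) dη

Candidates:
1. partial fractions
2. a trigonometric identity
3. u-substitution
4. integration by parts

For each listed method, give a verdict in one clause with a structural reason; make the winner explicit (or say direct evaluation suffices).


Technique: integration by parts — a polynomial factor (η**2*(1 + 2) + 4*η + 5) multiplies sin(η); differentiating (η**2*(1 + 2) + 4*η + 5) lowers its degree while sin(η) integrates cleanly, so parts wins.
- partial fractions — there is no rational-function structure to decompose.
- a trigonometric identity: no even trigonometric power and no product of distinct frequencies to rewrite.
- u-substitution: no subexpression of the integrand pairs with its own derivative as a factor — individual terms may offer their own substitutions, but any change of variable covering the whole integral would have to be constructed from outside the expression.
- integration by parts — a fit — the right tool for this form.


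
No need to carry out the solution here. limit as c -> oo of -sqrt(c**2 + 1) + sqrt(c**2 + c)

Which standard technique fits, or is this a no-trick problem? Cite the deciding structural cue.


Verdict: conjugate multiplication — infinity minus infinity with a radical in play — multiply by the conjugate so the divergences of sqrt(c**2 + c) and sqrt(c**2 + 1) annihilate.


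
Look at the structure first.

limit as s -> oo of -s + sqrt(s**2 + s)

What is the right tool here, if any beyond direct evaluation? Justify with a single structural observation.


Technique: conjugate multiplication — sqrt(s**2 + s) and s both blow up, but their difference is tame once the conjugate rationalizes it.


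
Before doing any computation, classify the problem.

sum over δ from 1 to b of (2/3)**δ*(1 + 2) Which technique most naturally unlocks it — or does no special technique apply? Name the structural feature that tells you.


Best approach: the geometric series formula — each term is 2/3 times the previous one, so the geometric-series formula applies directly.


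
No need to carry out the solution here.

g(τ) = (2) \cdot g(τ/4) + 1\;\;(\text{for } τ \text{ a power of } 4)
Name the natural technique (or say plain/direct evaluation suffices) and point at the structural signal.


Verdict: the master substitution — treat m = log base 4 of τ as the new clock: one recursion step advances m by one while τ scales by 4.


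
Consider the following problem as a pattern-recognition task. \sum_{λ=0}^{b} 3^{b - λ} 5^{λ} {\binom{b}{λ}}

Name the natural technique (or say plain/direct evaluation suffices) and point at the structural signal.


Verdict: the binomial theorem — terms weighting {\binom{b}{λ}} against matched powers of 5 and 3 reassemble into (5 + 3)^b by the binomial theorem.


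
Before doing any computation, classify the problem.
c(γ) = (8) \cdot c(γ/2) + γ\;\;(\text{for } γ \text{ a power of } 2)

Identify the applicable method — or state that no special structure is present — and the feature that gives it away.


Technique: the master substitution — treat m = log base 2 of γ as the new clock: one recursion step advances m by one while γ scales by 2.


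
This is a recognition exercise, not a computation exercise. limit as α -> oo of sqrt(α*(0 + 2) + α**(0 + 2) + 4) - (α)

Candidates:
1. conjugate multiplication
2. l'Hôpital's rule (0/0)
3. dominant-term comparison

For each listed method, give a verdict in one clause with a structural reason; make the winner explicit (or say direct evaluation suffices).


Technique: conjugate multiplication — turning the difference into a conjugate-rationalized ratio makes the limit readable.
- conjugate multiplication — applicable, and directly so.
- l'Hôpital's rule (0/0): no quotient structure at all: the clash is ∞ minus ∞, which rationalizing converts into a tractable ratio.
- dominant-term comparison: this limit is not decided by comparing polynomial growth at infinity.


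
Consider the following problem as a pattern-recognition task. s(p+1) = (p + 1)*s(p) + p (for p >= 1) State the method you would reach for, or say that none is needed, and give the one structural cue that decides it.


Diagnosis: a summation factor — first-order, linear, moving coefficient p + 1: the discrete analogue of an integrating factor handles it.


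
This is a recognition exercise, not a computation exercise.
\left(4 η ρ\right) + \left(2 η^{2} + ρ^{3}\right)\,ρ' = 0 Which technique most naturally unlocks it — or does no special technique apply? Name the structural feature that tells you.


Best approach: the exact-equation method — because the two cross partials coincide, the form is conservative as written — recover its potential in (η, ρ).


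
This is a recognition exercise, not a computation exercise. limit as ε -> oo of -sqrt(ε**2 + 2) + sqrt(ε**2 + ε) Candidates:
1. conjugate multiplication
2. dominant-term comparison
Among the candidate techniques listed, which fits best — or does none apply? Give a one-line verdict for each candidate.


Technique: conjugate multiplication — both pieces blow up but their difference is finite; the conjugate trick rationalizes sqrt(ε**2 + ε) - sqrt(ε**2 + 2).
- conjugate multiplication: applicable, and directly so.
- dominant-term comparison: this limit is not decided by comparing leading-term growth at infinity.


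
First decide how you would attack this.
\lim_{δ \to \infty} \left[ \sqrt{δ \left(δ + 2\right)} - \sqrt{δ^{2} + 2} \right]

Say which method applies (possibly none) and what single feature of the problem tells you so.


Verdict: conjugate multiplication — this difference gives up after one conjugate multiplication — the radical structure cancels against its conjugate.


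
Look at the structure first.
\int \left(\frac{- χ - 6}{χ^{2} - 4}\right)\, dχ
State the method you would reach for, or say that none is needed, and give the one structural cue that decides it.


Technique: partial fractions — a proper rational integrand over the factorable χ^{2} - 4: partial fractions reduce it to elementary pieces.


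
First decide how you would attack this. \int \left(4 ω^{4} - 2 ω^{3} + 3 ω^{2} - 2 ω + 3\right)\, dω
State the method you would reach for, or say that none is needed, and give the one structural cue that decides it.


Best approach: no special technique — the integrand is a sum of constant multiples of powers of ω — integrate term by term.


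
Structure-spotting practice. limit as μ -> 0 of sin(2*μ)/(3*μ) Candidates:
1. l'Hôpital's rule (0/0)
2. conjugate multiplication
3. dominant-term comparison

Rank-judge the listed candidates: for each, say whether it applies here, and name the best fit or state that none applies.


Diagnosis: l'Hôpital's rule (0/0) — plug in 0: top and bottom both hit zero, so differentiate each and retry. The standard small-argument limits would also carry it; the rule is the systematic route.
- l'Hôpital's rule (0/0) — yes — fits the structure here.
- conjugate multiplication — there is no infinity-minus-infinity radical difference to rationalize.
- dominant-term comparison — this is not a rational comparison of growth rates at infinity.


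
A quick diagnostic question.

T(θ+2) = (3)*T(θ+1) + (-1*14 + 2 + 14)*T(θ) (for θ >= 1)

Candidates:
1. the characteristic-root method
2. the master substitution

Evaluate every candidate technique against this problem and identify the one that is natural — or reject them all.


Diagnosis: the characteristic-root method — because shifting θ leaves the equation's coefficients unchanged, exponential trials reduce it to algebra.
- the characteristic-root method — yes, a natural case for it.
- the master substitution — this is shift-type recursion, outside the divide-and-conquer template.


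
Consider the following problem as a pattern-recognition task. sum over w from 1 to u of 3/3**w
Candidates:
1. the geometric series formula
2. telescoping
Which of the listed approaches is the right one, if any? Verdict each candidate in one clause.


Diagnosis: the geometric series formula — consecutive terms stand in a fixed index-free ratio — the geometric sum formula closes it.
- the geometric series formula: a fit — the right tool for this form.
- telescoping: writing out consecutive terms as given produces no pairwise cancellation.


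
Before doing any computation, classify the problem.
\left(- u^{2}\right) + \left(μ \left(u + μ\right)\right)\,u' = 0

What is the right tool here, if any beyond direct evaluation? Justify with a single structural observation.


Method: the homogeneous substitution — the slope's numerator and denominator have matching total degree, so it depends only on u/μ and the ratio substitution collapses it. A Bernoulli substitution after rearrangement (possibly exchanging dependent and independent variable) is a fair alternative; the homogeneous route works on the equation as it stands.


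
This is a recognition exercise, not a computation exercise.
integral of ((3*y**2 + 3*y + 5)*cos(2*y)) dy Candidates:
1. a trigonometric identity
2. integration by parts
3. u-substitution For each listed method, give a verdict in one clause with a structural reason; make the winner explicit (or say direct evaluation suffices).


Best approach: integration by parts — 3*y**2 + 3*y + 5 dies after finitely many derivatives while cos(2*y) cycles under integration — the tabular/parts setup.
- a trigonometric identity: there is no trigonometric structure whose rewriting would simplify the integrand.
- integration by parts — a fit — the right tool for this form.
- u-substitution — no subexpression of the integrand pairs with its own derivative as a factor — individual terms may offer their own substitutions, but any change of variable covering the whole integral would have to be constructed from outside the expression.


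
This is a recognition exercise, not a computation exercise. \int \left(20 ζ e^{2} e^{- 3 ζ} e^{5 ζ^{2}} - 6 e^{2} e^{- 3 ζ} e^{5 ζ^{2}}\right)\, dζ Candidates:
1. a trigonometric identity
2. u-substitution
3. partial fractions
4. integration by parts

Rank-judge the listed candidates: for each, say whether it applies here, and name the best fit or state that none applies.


Method: u-substitution — collected, the integrand has one factor that is, up to a constant, the derivative of an inner expression the rest depends on — substitute for that inner expression.
- a trigonometric identity: with no trigonometric functions present, identity rewriting has no target.
- u-substitution: yes — fits the structure here.
- partial fractions: there is no rational-function structure to decompose.
- integration by parts: a polynomial factor is present, but its partner is not an exp, sine, or cosine of a degree-1 argument, nor a logarithm.


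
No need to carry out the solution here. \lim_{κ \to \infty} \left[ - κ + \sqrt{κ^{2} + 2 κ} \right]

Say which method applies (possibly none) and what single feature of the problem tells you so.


Method: conjugate multiplication — turning the difference into a conjugate-rationalized ratio makes the limit readable.


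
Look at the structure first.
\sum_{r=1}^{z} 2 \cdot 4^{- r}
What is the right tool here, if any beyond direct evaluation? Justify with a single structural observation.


Best approach: the geometric series formula — consecutive terms stand in a fixed index-free ratio — the geometric sum formula closes it.


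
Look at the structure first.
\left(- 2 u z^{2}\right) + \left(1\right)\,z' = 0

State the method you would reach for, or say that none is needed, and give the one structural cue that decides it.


Method: separation of variables — solved for the derivative, the right side splits multiplicatively into a function of each variable alone — divide and integrate each side.


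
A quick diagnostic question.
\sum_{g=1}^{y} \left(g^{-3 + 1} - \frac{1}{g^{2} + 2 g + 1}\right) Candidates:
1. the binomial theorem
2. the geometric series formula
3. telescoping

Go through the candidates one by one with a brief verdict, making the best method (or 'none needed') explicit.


Verdict: telescoping — the generic term is a one-step difference of g^{-3 + 1}, so partial sums shortcut to endpoint evaluation.
- the binomial theorem: no binomial coefficients pair up with complementary powers here.
- the geometric series formula: the ratio of consecutive terms depends on the index.
- telescoping: yes, a natural case for it.


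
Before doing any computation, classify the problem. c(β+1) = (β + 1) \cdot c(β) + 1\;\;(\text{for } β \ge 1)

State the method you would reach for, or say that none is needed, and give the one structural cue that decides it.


Technique: a summation factor — the coefficient β + 1 drifts with the index, so no fixed root exists; normalizing by the cumulative product telescopes it.


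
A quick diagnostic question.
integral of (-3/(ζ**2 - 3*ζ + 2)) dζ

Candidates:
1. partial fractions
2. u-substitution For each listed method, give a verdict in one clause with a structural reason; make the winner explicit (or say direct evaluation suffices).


Best approach: partial fractions — the bottom factors while the top stays lower-degree — split into simple fractions and integrate piece by piece.
- partial fractions — applies; the problem has the shape this method handles.
- u-substitution: no subexpression of the integrand pairs with its own derivative as a factor — individual terms may offer their own substitutions, but any change of variable covering the whole integral would have to be constructed from outside the expression.


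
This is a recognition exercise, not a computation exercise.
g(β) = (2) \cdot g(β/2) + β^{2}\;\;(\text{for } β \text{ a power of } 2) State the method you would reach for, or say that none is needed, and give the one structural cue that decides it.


Technique: the master substitution — treat m = log base 2 of β as the new clock: one recursion step advances m by one while β scales by 2.


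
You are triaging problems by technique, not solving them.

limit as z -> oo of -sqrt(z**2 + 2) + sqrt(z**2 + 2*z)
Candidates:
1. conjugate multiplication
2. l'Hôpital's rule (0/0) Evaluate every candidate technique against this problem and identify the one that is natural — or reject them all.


Technique: conjugate multiplication — this difference gives up after one conjugate multiplication — the radical structure cancels against its conjugate.
- conjugate multiplication: yes — fits the structure here.
- l'Hôpital's rule (0/0): no quotient structure at all: the clash is ∞ minus ∞, which rationalizing converts into a tractable ratio.


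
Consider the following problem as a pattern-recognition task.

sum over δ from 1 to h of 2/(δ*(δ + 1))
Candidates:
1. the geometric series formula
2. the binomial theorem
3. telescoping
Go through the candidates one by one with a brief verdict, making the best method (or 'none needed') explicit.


Best approach: telescoping — 2/(δ*(δ + 1)) is a collapsed telescope: expand it into simple fractions to see the cancellation.
- the geometric series formula — the term-to-term ratio changes with the index, so the geometric formula cannot close it.
- the binomial theorem — there is no sum-raised-to-a-power identity hiding in these terms.
- telescoping: yes — fits the structure here.


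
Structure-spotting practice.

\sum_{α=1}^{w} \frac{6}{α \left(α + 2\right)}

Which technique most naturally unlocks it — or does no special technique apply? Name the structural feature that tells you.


Best approach: telescoping — \frac{6}{α \left(α + 2\right)} decomposes into shift-paired simple fractions; the series telescopes to finitely many boundary pieces.
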